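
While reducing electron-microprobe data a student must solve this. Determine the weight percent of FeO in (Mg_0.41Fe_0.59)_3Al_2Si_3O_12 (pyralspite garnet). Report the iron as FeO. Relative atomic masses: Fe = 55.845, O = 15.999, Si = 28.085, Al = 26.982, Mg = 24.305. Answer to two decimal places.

27.71 wt%

Formula mass = 458.948 g/mol.
1.77 Fe → 1.7700 mol FeO per formula unit; M(FeO) = 71.844, so FeO mass = 127.164 g.
127.164/458.948 × 100 = 27.71 wt%.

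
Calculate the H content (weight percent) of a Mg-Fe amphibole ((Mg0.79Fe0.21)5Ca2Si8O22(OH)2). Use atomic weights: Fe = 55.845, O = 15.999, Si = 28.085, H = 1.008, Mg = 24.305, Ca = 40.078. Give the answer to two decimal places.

Molar mass of (Mg0.79Fe0.21)5Ca2Si8O22(OH)2: 3.95×24.305 + 1.05×55.845 + 2×40.078 + 8×28.085 + 24×15.999 + 2×1.008 = 845.470 g/mol.
Mass of H per formula unit: 2 × 1.008 = 2.016 g.
Weight fraction H = 2.016 / 845.470 = 0.0024.

0.24 weight percent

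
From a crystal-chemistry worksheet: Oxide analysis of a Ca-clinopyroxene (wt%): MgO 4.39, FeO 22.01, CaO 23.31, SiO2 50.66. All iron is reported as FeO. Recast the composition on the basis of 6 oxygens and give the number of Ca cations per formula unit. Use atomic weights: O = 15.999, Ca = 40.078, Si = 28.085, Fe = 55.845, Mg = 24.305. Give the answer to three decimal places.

0.991 Ca apfu

MgO: 4.39/40.304 = 0.10892 mol → 0.10892 mol Mg, 0.10892 mol O.
FeO: 22.01/71.844 = 0.30636 mol → 0.30636 mol Fe, 0.30636 mol O.
CaO: 23.31/56.077 = 0.41568 mol → 0.41568 mol Ca, 0.41568 mol O.
SiO2: 50.66/60.083 = 0.84317 mol → 0.84317 mol Si, 1.68634 mol O.
Total oxygen = 2.51730 mol. Normalization factor = 6/2.51730 = 2.38351.
Ca per 6 O = 0.41568 × 2.38351 = 0.991.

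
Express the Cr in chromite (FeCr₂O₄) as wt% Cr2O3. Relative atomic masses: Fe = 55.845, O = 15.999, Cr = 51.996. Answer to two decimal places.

Formula mass = 223.833 g/mol.
2 Cr → 1.0000 mol Cr2O3 per formula unit; M(Cr2O3) = 151.989, so Cr2O3 mass = 151.989 g.
151.989/223.833 × 100 = 67.90 wt%.

67.90 wt%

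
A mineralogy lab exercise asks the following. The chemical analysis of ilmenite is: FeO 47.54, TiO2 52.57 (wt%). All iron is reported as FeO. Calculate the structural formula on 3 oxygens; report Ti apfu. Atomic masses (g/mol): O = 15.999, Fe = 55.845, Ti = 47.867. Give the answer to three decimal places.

0.998 Ti apfu

FeO: 47.54/71.844 = 0.66171 mol → 0.66171 mol Fe, 0.66171 mol O.
TiO2: 52.57/79.865 = 0.65824 mol → 0.65824 mol Ti, 1.31648 mol O.
Total oxygen = 1.97819 mol. Normalization factor = 3/1.97819 = 1.51654.
Ti per 3 O = 0.65824 × 1.51654 = 0.998.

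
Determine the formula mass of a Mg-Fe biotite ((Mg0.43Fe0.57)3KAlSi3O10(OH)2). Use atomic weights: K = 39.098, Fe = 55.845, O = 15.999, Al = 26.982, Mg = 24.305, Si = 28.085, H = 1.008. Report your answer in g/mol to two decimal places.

M = 1.29(24.305) + 1.71(55.845) + 1(39.098) + 1(26.982) + 3(28.085) + 12(15.999) + 2(1.008)

471.19 g/mol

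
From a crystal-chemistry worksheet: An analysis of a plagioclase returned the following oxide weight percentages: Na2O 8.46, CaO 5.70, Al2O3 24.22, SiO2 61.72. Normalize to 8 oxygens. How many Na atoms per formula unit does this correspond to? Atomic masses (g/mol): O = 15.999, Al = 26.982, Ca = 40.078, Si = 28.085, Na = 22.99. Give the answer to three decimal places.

Na2O (M=61.979): mol = 0.13650; Na = 0.27300, O = 0.13650.
CaO (M=56.077): mol = 0.10165; Ca = 0.10165, O = 0.10165.
Al2O3 (M=101.961): mol = 0.23754; Al = 0.47508, O = 0.71262.
SiO2 (M=60.083): mol = 1.02725; Si = 1.02725, O = 2.05450.
ΣO = 3.00527; factor = 8/ΣO = 2.66199.
Na apfu = 0.27300 × 2.66199 = 0.727.

0.727 Na apfu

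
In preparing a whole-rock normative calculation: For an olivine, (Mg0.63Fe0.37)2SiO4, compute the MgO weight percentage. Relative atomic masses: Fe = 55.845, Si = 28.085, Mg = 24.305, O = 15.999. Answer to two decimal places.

30.96 wt%

M((Mg0.63Fe0.37)2SiO4) = 164.031 g/mol; M(MgO) = 40.304 g/mol.
Moles MgO per formula unit = 1.26 Mg ÷ 1 = 1.2600.
MgO fraction = (1.2600 × 40.304) / 164.031 = 50.783/164.031 = 0.3096.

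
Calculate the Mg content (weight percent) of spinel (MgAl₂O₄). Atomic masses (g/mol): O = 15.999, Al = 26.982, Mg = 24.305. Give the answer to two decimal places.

M(MgAl₂O₄) = 142.265 g/mol.
Mg contributes 1 × 24.305 = 24.305 g per mole.
24.305/142.265 = 0.1708 → 17.08%.

17.08 weight percent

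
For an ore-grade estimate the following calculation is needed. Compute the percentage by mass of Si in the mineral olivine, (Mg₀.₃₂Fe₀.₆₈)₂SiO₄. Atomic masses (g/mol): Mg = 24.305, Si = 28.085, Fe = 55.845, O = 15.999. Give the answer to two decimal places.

15.30 mass %

Molar mass of (Mg₀.₃₂Fe₀.₆₈)₂SiO₄: 0.64*24.305 + 1.36*55.845 + 1*28.085 + 4*15.999 = 183.585 g/mol.
Mass of Si per formula unit: 1 × 28.085 = 28.085 g.
Weight fraction Si = 28.085 / 183.585 = 0.1530.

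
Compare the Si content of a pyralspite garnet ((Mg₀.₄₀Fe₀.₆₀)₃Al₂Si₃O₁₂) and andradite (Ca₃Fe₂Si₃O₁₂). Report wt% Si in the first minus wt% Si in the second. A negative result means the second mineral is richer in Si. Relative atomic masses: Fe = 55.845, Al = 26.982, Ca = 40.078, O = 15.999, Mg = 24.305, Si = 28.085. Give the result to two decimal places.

1.74 percentage points

First mineral: 84.255 g Si in 459.894 g formula = 18.32 wt% Si.
Second mineral: 84.255 g Si in 508.167 g formula = 16.58 wt% Si.
18.32% − 16.58% gives a difference of 1.74 percentage points.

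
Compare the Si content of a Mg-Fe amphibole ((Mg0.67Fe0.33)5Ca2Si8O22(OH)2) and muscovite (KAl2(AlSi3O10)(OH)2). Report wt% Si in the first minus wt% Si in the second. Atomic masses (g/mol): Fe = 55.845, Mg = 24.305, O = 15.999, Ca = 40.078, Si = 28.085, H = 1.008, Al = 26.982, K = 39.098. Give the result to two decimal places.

4.84 percentage points

Si in (Mg0.67Fe0.33)5Ca2Si8O22(OH)2: molar mass 864.394 g/mol; 8×28.085 = 224.680 g → 25.99 wt%.
Si in KAl2(AlSi3O10)(OH)2: molar mass 398.303 g/mol; 3×28.085 = 84.255 g → 21.15 wt%.
Difference = 25.99 − 21.15 = 4.84 percentage points.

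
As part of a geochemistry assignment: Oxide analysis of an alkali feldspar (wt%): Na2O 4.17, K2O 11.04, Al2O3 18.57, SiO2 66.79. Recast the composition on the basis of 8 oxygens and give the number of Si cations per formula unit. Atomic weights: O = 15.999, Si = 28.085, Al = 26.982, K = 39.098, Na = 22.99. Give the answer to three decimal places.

3.010 Si apfu

4.17 wt% Na2O ÷ 61.979 g/mol = 0.06728 mol, giving 0.13456 Na and 0.06728 O.
11.04 wt% K2O ÷ 94.195 g/mol = 0.11720 mol, giving 0.23440 K and 0.11720 O.
18.57 wt% Al2O3 ÷ 101.961 g/mol = 0.18213 mol, giving 0.36426 Al and 0.54639 O.
66.79 wt% SiO2 ÷ 60.083 g/mol = 1.11163 mol, giving 1.11163 Si and 2.22326 O.
Oxygen sums to 2.95413; scaling by 8/2.95413 = 2.70807 puts the formula on 8 O.
Si: 1.11163 × 2.70807 = 3.010 atoms per formula unit.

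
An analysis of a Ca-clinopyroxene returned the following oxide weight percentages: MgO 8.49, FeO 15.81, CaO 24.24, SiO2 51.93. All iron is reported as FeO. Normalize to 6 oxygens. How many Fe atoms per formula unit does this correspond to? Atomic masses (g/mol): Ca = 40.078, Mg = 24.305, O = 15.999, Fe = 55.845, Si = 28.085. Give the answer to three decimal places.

0.509 Fe apfu

MgO: 8.49/40.304 = 0.21065 mol → 0.21065 mol Mg, 0.21065 mol O.
FeO: 15.81/71.844 = 0.22006 mol → 0.22006 mol Fe, 0.22006 mol O.
CaO: 24.24/56.077 = 0.43226 mol → 0.43226 mol Ca, 0.43226 mol O.
SiO2: 51.93/60.083 = 0.86430 mol → 0.86430 mol Si, 1.72860 mol O.
Total oxygen = 2.59157 mol. Normalization factor = 6/2.59157 = 2.31520.
Fe per 6 O = 0.22006 × 2.31520 = 0.509.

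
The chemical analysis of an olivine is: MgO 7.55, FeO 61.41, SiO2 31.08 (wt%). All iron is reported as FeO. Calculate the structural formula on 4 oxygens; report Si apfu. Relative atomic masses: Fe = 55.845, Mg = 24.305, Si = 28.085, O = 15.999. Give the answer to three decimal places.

MgO (M=40.304): mol = 0.18733; Mg = 0.18733, O = 0.18733.
FeO (M=71.844): mol = 0.85477; Fe = 0.85477, O = 0.85477.
SiO2 (M=60.083): mol = 0.51728; Si = 0.51728, O = 1.03456.
ΣO = 2.07666; factor = 4/ΣO = 1.92617.
Si apfu = 0.51728 × 1.92617 = 0.996.

0.996 Si apfu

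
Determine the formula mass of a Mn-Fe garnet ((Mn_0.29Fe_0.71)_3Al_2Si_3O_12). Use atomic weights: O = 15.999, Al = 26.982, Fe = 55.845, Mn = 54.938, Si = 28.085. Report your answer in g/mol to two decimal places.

The formula mass is the sum 0.87(54.938) + 2.13(55.845) + 2(26.982) + 3(28.085) + 12(15.999).

496.95 g/mol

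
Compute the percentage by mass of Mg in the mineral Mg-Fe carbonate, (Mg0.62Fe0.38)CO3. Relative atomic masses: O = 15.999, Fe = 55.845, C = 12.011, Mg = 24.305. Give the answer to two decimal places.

15.65 mass %

M((Mg0.62Fe0.38)CO3) = 96.298 g/mol.
Mg contributes 0.62 × 24.305 = 15.069 g per mole.
15.069/96.298 = 0.1565 → 15.65%.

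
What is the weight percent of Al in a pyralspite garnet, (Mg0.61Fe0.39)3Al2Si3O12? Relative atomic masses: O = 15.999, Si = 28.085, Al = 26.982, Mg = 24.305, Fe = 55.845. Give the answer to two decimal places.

12.26 mass %

M((Mg0.61Fe0.39)3Al2Si3O12) = 440.024 g/mol.
Al contributes 2 × 26.982 = 53.964 g per mole.
53.964/440.024 = 0.1226 → 12.26%.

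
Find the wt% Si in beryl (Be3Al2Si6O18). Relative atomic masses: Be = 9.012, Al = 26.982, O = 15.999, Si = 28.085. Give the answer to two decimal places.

31.35 mass %

M(Be3Al2Si6O18) = 537.492 g/mol.
Si contributes 6 × 28.085 = 168.510 g per mole.
168.510/537.492 = 0.3135 → 31.35%.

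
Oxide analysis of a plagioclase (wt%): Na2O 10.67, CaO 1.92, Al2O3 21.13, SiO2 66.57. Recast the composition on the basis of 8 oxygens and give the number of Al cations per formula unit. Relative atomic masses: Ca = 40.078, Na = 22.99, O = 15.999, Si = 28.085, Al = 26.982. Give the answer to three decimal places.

Na2O (M=61.979): mol = 0.17216; Na = 0.34432, O = 0.17216.
CaO (M=56.077): mol = 0.03424; Ca = 0.03424, O = 0.03424.
Al2O3 (M=101.961): mol = 0.20724; Al = 0.41448, O = 0.62172.
SiO2 (M=60.083): mol = 1.10797; Si = 1.10797, O = 2.21594.
ΣO = 3.04406; factor = 8/ΣO = 2.62807.
Al apfu = 0.41448 × 2.62807 = 1.089.

1.089 Al apfu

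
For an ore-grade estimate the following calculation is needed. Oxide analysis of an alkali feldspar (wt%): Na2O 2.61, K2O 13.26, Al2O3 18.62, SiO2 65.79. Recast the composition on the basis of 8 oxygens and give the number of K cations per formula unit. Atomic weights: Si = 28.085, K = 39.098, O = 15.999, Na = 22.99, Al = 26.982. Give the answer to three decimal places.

2.61 wt% Na2O ÷ 61.979 g/mol = 0.04211 mol, giving 0.08422 Na and 0.04211 O.
13.26 wt% K2O ÷ 94.195 g/mol = 0.14077 mol, giving 0.28154 K and 0.14077 O.
18.62 wt% Al2O3 ÷ 101.961 g/mol = 0.18262 mol, giving 0.36524 Al and 0.54786 O.
65.79 wt% SiO2 ÷ 60.083 g/mol = 1.09499 mol, giving 1.09499 Si and 2.18998 O.
Oxygen sums to 2.92072; scaling by 8/2.92072 = 2.73905 puts the formula on 8 O.
K: 0.28154 × 2.73905 = 0.771 atoms per formula unit.

0.771 K apfu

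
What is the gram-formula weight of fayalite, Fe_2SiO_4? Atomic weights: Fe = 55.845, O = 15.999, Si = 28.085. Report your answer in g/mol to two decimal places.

The formula mass is the sum 2·55.845 + 1·28.085 + 4·15.999.

203.77 g/mol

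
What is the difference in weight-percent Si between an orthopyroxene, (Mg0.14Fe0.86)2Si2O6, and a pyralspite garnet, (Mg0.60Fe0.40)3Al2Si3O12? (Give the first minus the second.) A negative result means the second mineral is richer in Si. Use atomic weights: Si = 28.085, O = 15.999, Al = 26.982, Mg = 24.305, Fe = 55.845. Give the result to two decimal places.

M((Mg0.14Fe0.86)2Si2O6) = 255.023 g/mol, so wt% Si = 56.170/255.023 × 100 = 22.03%.
M((Mg0.60Fe0.40)3Al2Si3O12) = 440.970 g/mol, so wt% Si = 84.255/440.970 × 100 = 19.11%.
22.03 − 19.11 = 2.92 pp.

2.92 percentage points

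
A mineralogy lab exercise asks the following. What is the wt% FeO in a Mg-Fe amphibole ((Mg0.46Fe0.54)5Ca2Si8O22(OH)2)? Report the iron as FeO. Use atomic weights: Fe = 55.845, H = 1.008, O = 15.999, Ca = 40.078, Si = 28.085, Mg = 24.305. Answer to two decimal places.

21.61 wt%

Molar mass of (Mg0.46Fe0.54)5Ca2Si8O22(OH)2 = 2.30·24.305 + 2.70·55.845 + 2·40.078 + 8·28.085 + 24·15.999 + 2·1.008 = 897.511 g/mol.
Each formula unit contains 2.70 Fe, equivalent to 2.70/1 = 2.7000 mol FeO.
M(FeO) = 1×55.845 + 1×15.999 = 71.844 g/mol.
Mass of FeO per formula unit = 2.7000 × 71.844 = 193.979 g.
FeO wt% = 193.979 / 897.511 × 100 = 21.61%.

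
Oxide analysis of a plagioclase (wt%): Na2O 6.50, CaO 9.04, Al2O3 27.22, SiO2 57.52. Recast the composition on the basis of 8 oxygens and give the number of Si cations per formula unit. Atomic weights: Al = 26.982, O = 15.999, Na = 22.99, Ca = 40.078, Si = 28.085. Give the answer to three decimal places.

6.50 wt% Na2O ÷ 61.979 g/mol = 0.10487 mol, giving 0.20974 Na and 0.10487 O.
9.04 wt% CaO ÷ 56.077 g/mol = 0.16121 mol, giving 0.16121 Ca and 0.16121 O.
27.22 wt% Al2O3 ÷ 101.961 g/mol = 0.26696 mol, giving 0.53392 Al and 0.80088 O.
57.52 wt% SiO2 ÷ 60.083 g/mol = 0.95734 mol, giving 0.95734 Si and 1.91468 O.
Oxygen sums to 2.98164; scaling by 8/2.98164 = 2.68309 puts the formula on 8 O.
Si: 0.95734 × 2.68309 = 2.569 atoms per formula unit.

2.569 Si apfu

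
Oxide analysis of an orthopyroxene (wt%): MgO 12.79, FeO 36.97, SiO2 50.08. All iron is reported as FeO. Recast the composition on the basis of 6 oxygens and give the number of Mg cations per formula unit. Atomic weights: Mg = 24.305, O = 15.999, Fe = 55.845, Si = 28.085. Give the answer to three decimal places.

MgO (M=40.304): mol = 0.31734; Mg = 0.31734, O = 0.31734.
FeO (M=71.844): mol = 0.51459; Fe = 0.51459, O = 0.51459.
SiO2 (M=60.083): mol = 0.83351; Si = 0.83351, O = 1.66702.
ΣO = 2.49895; factor = 6/ΣO = 2.40101.
Mg apfu = 0.31734 × 2.40101 = 0.762.

0.762 Mg apfu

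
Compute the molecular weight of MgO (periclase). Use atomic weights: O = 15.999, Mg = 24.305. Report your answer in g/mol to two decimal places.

Mg: 1 × 24.305 = 24.3050
O: 1 × 15.999 = 15.9990
Summing the contributions gives the formula mass.

40.30 g/mol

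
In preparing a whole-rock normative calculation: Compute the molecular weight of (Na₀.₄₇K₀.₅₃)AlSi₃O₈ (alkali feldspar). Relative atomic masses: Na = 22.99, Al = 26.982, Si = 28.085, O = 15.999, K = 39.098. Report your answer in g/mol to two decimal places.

270.76 g/mol

The formula mass is the sum 0.47*22.99 + 0.53*39.098 + 1*26.982 + 3*28.085 + 8*15.999.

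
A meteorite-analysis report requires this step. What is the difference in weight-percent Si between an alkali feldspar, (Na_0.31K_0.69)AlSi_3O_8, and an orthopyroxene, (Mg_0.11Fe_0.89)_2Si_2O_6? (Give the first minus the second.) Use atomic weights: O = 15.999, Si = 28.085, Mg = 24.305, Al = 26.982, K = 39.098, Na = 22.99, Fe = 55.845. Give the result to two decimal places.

M((Na_0.31K_0.69)AlSi_3O_8) = 273.334 g/mol, so wt% Si = 84.255/273.334 × 100 = 30.82%.
M((Mg_0.11Fe_0.89)_2Si_2O_6) = 256.915 g/mol, so wt% Si = 56.170/256.915 × 100 = 21.86%.
30.82 − 21.86 = 8.96 pp.

8.96 percentage points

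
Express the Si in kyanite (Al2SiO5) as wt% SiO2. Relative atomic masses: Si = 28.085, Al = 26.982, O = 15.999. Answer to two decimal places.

Molar mass of Al2SiO5 = 2·26.982 + 1·28.085 + 5·15.999 = 162.044 g/mol.
Each formula unit contains 1 Si, equivalent to 1/1 = 1.0000 mol SiO2.
M(SiO2) = 1×28.085 + 2×15.999 = 60.083 g/mol.
Mass of SiO2 per formula unit = 1.0000 × 60.083 = 60.083 g.
SiO2 wt% = 60.083 / 162.044 × 100 = 37.08%.

37.08 wt%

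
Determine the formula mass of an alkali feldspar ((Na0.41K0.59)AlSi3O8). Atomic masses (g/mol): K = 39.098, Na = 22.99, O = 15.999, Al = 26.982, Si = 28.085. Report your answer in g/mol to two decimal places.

The formula mass is the sum 0.41·22.99 + 0.59·39.098 + 1·26.982 + 3·28.085 + 8·15.999.

271.72 g/mol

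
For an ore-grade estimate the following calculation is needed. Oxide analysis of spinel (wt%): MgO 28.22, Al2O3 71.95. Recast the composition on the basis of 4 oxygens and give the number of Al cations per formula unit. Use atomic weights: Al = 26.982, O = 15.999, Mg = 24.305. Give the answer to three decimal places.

MgO (M=40.304): mol = 0.70018; Mg = 0.70018, O = 0.70018.
Al2O3 (M=101.961): mol = 0.70566; Al = 1.41132, O = 2.11698.
ΣO = 2.81716; factor = 4/ΣO = 1.41987.
Al apfu = 1.41132 × 1.41987 = 2.004.

2.004 Al apfu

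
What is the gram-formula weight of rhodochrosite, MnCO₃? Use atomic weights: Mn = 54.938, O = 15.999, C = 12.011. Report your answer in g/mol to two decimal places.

Mn: 1 × 54.938 = 54.9380
C: 1 × 12.011 = 12.0110
O: 3 × 15.999 = 47.9970
Summing the contributions gives the formula mass.

114.95 g/mol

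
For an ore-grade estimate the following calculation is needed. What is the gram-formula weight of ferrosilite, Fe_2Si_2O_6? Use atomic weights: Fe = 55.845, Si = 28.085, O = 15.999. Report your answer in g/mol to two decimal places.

263.85 g/mol

Fe: 2 × 55.845 = 111.6900
Si: 2 × 28.085 = 56.1700
O: 6 × 15.999 = 95.9940
Summing the contributions gives the formula mass.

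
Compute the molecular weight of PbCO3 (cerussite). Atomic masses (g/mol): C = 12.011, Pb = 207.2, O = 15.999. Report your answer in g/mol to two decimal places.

267.21 g/mol

The formula mass is the sum 1×207.2 + 1×12.011 + 3×15.999.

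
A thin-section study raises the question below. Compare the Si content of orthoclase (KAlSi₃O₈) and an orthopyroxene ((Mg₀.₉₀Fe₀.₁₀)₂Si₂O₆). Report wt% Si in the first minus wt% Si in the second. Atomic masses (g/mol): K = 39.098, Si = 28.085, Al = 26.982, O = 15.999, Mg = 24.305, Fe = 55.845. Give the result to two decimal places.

M(KAlSi₃O₈) = 278.327 g/mol, so wt% Si = 84.255/278.327 × 100 = 30.27%.
M((Mg₀.₉₀Fe₀.₁₀)₂Si₂O₆) = 207.082 g/mol, so wt% Si = 56.170/207.082 × 100 = 27.12%.
30.27 − 27.12 = 3.15 pp.

3.15 percentage points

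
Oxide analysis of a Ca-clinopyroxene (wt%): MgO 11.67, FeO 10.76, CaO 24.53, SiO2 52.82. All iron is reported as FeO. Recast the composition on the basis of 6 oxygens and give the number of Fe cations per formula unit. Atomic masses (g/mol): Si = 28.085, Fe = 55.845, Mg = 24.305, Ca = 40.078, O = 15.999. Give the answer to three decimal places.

0.341 Fe apfu

MgO (M=40.304): mol = 0.28955; Mg = 0.28955, O = 0.28955.
FeO (M=71.844): mol = 0.14977; Fe = 0.14977, O = 0.14977.
CaO (M=56.077): mol = 0.43743; Ca = 0.43743, O = 0.43743.
SiO2 (M=60.083): mol = 0.87912; Si = 0.87912, O = 1.75824.
ΣO = 2.63499; factor = 6/ΣO = 2.27705.
Fe apfu = 0.14977 × 2.27705 = 0.341.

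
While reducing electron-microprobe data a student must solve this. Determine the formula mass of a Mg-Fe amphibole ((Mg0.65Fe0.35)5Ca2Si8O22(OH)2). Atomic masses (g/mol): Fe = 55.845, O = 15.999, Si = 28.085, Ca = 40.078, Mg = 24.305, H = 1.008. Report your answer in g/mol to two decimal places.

867.55 g/mol

The formula mass is the sum 3.25×24.305 + 1.75×55.845 + 2×40.078 + 8×28.085 + 24×15.999 + 2×1.008.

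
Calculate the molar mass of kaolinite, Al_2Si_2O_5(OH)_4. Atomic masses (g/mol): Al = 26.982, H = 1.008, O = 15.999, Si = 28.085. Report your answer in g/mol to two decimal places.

Al: 2 × 26.982 = 53.9640
Si: 2 × 28.085 = 56.1700
O: 9 × 15.999 = 143.9910
H: 4 × 1.008 = 4.0320
Summing the contributions gives the formula mass.

258.16 g/mol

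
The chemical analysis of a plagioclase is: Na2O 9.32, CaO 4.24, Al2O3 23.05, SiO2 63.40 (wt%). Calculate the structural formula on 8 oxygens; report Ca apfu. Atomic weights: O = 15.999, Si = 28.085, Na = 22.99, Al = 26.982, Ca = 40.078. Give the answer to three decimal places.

0.201 Ca apfu

Na2O: 9.32/61.979 = 0.15037 mol → 0.30074 mol Na, 0.15037 mol O.
CaO: 4.24/56.077 = 0.07561 mol → 0.07561 mol Ca, 0.07561 mol O.
Al2O3: 23.05/101.961 = 0.22607 mol → 0.45214 mol Al, 0.67821 mol O.
SiO2: 63.40/60.083 = 1.05521 mol → 1.05521 mol Si, 2.11042 mol O.
Total oxygen = 3.01461 mol. Normalization factor = 8/3.01461 = 2.65374.
Ca per 8 O = 0.07561 × 2.65374 = 0.201.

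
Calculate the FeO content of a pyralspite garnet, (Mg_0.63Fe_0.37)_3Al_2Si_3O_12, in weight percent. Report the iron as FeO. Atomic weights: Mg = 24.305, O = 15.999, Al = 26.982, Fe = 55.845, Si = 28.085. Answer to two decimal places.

18.20 wt%

Molar mass of (Mg_0.63Fe_0.37)_3Al_2Si_3O_12 = 1.89*24.305 + 1.11*55.845 + 2*26.982 + 3*28.085 + 12*15.999 = 438.131 g/mol.
Each formula unit contains 1.11 Fe, equivalent to 1.11/1 = 1.1100 mol FeO.
M(FeO) = 1×55.845 + 1×15.999 = 71.844 g/mol.
Mass of FeO per formula unit = 1.1100 × 71.844 = 79.747 g.
FeO wt% = 79.747 / 438.131 × 100 = 18.20%.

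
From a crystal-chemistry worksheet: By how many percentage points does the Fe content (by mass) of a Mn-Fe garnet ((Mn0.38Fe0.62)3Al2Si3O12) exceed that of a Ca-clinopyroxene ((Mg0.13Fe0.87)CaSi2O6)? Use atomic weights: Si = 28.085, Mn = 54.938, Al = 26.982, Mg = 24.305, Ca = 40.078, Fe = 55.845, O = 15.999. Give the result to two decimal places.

First mineral: 103.872 g Fe in 496.708 g formula = 20.91 wt% Fe.
Second mineral: 48.585 g Fe in 243.987 g formula = 19.91 wt% Fe.
20.91% − 19.91% gives a difference of 1.00 percentage points.

1.00 percentage points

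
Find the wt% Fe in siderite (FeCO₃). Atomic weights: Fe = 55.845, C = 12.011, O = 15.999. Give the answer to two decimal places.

48.20 weight percent

Molar mass of FeCO₃: 1×55.845 + 1×12.011 + 3×15.999 = 115.853 g/mol.
Mass of Fe per formula unit: 1 × 55.845 = 55.845 g.
Weight fraction Fe = 55.845 / 115.853 = 0.4820.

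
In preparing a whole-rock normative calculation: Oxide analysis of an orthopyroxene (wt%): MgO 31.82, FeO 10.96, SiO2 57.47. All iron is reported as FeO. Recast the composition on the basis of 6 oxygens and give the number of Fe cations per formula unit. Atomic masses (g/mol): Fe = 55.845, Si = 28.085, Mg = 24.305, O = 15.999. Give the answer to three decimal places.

0.321 Fe apfu

31.82 wt% MgO ÷ 40.304 g/mol = 0.78950 mol, giving 0.78950 Mg and 0.78950 O.
10.96 wt% FeO ÷ 71.844 g/mol = 0.15255 mol, giving 0.15255 Fe and 0.15255 O.
57.47 wt% SiO2 ÷ 60.083 g/mol = 0.95651 mol, giving 0.95651 Si and 1.91302 O.
Oxygen sums to 2.85507; scaling by 6/2.85507 = 2.10152 puts the formula on 6 O.
Fe: 0.15255 × 2.10152 = 0.321 atoms per formula unit.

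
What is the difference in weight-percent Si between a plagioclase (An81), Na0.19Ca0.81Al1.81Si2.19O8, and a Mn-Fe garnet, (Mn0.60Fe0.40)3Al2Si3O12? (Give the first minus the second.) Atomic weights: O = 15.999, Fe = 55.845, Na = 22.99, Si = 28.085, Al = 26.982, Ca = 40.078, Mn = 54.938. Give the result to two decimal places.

5.37 percentage points

Si in Na0.19Ca0.81Al1.81Si2.19O8: molar mass 275.167 g/mol; 2.19×28.085 = 61.506 g → 22.35 wt%.
Si in (Mn0.60Fe0.40)3Al2Si3O12: molar mass 496.109 g/mol; 3×28.085 = 84.255 g → 16.98 wt%.
Difference = 22.35 − 16.98 = 5.37 percentage points.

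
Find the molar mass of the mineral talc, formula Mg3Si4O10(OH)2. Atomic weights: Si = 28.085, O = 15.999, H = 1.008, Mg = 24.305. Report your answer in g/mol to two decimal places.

379.26 g/mol

The formula mass is the sum 3(24.305) + 4(28.085) + 12(15.999) + 2(1.008).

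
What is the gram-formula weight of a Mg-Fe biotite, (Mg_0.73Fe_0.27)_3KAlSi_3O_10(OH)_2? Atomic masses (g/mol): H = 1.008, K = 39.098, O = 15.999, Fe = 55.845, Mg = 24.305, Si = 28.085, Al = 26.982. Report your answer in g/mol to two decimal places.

442.80 g/mol

The formula mass is the sum 2.19·24.305 + 0.81·55.845 + 1·39.098 + 1·26.982 + 3·28.085 + 12·15.999 + 2·1.008.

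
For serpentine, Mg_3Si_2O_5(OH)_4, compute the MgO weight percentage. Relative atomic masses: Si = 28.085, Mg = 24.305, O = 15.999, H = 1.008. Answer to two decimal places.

43.63 wt%

M(Mg_3Si_2O_5(OH)_4) = 277.108 g/mol; M(MgO) = 40.304 g/mol.
Moles MgO per formula unit = 3 Mg ÷ 1 = 3.0000.
MgO fraction = (3.0000 × 40.304) / 277.108 = 120.912/277.108 = 0.4363.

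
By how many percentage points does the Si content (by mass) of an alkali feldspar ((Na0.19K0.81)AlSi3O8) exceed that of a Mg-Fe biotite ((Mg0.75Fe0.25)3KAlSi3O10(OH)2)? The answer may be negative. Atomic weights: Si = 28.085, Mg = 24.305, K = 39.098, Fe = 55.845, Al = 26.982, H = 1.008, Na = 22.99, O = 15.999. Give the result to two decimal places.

First mineral: 84.255 g Si in 275.266 g formula = 30.61 wt% Si.
Second mineral: 84.255 g Si in 440.909 g formula = 19.11 wt% Si.
30.61% − 19.11% gives a difference of 11.50 percentage points.

11.50 percentage points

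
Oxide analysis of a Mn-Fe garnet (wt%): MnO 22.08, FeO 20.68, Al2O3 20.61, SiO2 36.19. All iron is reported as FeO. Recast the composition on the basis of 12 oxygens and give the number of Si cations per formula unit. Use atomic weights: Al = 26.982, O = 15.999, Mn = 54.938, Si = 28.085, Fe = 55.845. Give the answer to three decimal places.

2.999 Si apfu

MnO (M=70.937): mol = 0.31126; Mn = 0.31126, O = 0.31126.
FeO (M=71.844): mol = 0.28785; Fe = 0.28785, O = 0.28785.
Al2O3 (M=101.961): mol = 0.20214; Al = 0.40428, O = 0.60642.
SiO2 (M=60.083): mol = 0.60233; Si = 0.60233, O = 1.20466.
ΣO = 2.41019; factor = 12/ΣO = 4.97886.
Si apfu = 0.60233 × 4.97886 = 2.999.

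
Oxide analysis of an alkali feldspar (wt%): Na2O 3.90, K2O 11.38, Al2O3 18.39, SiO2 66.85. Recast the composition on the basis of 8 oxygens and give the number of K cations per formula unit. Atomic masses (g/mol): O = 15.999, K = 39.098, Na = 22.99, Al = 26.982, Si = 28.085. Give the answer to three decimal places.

Na2O: 3.90/61.979 = 0.06292 mol → 0.12584 mol Na, 0.06292 mol O.
K2O: 11.38/94.195 = 0.12081 mol → 0.24162 mol K, 0.12081 mol O.
Al2O3: 18.39/101.961 = 0.18036 mol → 0.36072 mol Al, 0.54108 mol O.
SiO2: 66.85/60.083 = 1.11263 mol → 1.11263 mol Si, 2.22526 mol O.
Total oxygen = 2.95007 mol. Normalization factor = 8/2.95007 = 2.71180.
K per 8 O = 0.24162 × 2.71180 = 0.655.

0.655 K apfu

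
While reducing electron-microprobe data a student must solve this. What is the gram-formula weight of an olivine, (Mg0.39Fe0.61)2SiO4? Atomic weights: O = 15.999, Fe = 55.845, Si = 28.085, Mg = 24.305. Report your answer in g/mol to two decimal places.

The formula mass is the sum 0.78(24.305) + 1.22(55.845) + 1(28.085) + 4(15.999).

179.17 g/mol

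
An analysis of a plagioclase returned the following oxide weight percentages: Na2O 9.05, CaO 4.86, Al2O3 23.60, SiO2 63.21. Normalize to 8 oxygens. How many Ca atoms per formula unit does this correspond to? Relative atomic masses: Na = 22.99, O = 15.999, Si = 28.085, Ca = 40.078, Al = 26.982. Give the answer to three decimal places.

Na2O (M=61.979): mol = 0.14602; Na = 0.29204, O = 0.14602.
CaO (M=56.077): mol = 0.08667; Ca = 0.08667, O = 0.08667.
Al2O3 (M=101.961): mol = 0.23146; Al = 0.46292, O = 0.69438.
SiO2 (M=60.083): mol = 1.05204; Si = 1.05204, O = 2.10408.
ΣO = 3.03115; factor = 8/ΣO = 2.63926.
Ca apfu = 0.08667 × 2.63926 = 0.229.

0.229 Ca apfu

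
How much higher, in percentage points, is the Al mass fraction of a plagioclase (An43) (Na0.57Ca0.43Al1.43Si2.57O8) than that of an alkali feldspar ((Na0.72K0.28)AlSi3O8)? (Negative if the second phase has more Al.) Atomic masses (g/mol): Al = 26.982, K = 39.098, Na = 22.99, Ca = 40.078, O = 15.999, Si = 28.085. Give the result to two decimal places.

4.22 percentage points

Al in Na0.57Ca0.43Al1.43Si2.57O8: molar mass 269.093 g/mol; 1.43×26.982 = 38.584 g → 14.34 wt%.
Al in (Na0.72K0.28)AlSi3O8: molar mass 266.729 g/mol; 1×26.982 = 26.982 g → 10.12 wt%.
Difference = 14.34 − 10.12 = 4.22 percentage points.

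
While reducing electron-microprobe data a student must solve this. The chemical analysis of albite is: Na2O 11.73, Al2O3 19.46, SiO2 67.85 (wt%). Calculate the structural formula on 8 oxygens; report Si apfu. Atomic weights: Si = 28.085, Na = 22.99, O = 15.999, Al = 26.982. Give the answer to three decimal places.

2.991 Si apfu

Na2O: 11.73/61.979 = 0.18926 mol → 0.37852 mol Na, 0.18926 mol O.
Al2O3: 19.46/101.961 = 0.19086 mol → 0.38172 mol Al, 0.57258 mol O.
SiO2: 67.85/60.083 = 1.12927 mol → 1.12927 mol Si, 2.25854 mol O.
Total oxygen = 3.02038 mol. Normalization factor = 8/3.02038 = 2.64867.
Si per 8 O = 1.12927 × 2.64867 = 2.991.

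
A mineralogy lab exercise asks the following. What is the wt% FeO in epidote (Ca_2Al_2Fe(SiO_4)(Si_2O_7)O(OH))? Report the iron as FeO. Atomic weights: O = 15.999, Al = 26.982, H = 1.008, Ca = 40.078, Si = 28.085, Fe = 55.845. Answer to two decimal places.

M(Ca_2Al_2Fe(SiO_4)(Si_2O_7)O(OH)) = 483.215 g/mol; M(FeO) = 71.844 g/mol.
Moles FeO per formula unit = 1 Fe ÷ 1 = 1.0000.
FeO fraction = (1.0000 × 71.844) / 483.215 = 71.844/483.215 = 0.1487.

14.87 wt%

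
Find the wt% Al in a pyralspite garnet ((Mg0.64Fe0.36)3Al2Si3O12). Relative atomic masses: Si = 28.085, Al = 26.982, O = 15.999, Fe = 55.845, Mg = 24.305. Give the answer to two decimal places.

Formula mass = 1.92·24.305 + 1.08·55.845 + 2·26.982 + 3·28.085 + 12·15.999 = 437.185 g/mol, of which 53.964 g is Al.
So Al makes up 53.964/437.185 = 0.1234 of the mass, i.e. 12.34%.

12.34 wt%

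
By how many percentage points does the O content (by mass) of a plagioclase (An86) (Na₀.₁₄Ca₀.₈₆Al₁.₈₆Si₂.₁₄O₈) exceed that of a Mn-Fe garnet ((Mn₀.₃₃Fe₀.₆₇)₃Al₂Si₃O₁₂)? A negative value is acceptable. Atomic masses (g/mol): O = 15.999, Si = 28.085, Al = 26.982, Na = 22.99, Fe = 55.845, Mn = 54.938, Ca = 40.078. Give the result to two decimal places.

7.74 percentage points

First mineral: 127.992 g O in 275.966 g formula = 46.38 wt% O.
Second mineral: 191.988 g O in 496.844 g formula = 38.64 wt% O.
46.38% − 38.64% gives a difference of 7.74 percentage points.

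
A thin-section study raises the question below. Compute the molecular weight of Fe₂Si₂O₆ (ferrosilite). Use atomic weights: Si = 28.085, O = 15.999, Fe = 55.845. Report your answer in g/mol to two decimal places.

263.85 g/mol

Fe: 2 × 55.845 = 111.6900
Si: 2 × 28.085 = 56.1700
O: 6 × 15.999 = 95.9940
Summing the contributions gives the formula mass.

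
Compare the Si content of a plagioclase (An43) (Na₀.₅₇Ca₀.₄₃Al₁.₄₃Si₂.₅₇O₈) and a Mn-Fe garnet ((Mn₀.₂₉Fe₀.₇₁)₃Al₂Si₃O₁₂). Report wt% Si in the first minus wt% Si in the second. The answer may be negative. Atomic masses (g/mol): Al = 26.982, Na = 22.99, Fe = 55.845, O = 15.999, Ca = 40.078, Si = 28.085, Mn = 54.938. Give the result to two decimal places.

9.87 percentage points

M(Na₀.₅₇Ca₀.₄₃Al₁.₄₃Si₂.₅₇O₈) = 269.093 g/mol, so wt% Si = 72.178/269.093 × 100 = 26.82%.
M((Mn₀.₂₉Fe₀.₇₁)₃Al₂Si₃O₁₂) = 496.953 g/mol, so wt% Si = 84.255/496.953 × 100 = 16.95%.
26.82 − 16.95 = 9.87 pp.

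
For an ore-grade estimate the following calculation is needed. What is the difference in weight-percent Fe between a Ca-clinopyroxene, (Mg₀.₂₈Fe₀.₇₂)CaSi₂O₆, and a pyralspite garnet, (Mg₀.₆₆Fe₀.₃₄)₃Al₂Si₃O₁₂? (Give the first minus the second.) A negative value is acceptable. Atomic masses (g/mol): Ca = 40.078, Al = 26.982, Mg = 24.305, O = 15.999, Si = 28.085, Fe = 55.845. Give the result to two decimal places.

M((Mg₀.₂₈Fe₀.₇₂)CaSi₂O₆) = 239.256 g/mol, so wt% Fe = 40.208/239.256 × 100 = 16.81%.
M((Mg₀.₆₆Fe₀.₃₄)₃Al₂Si₃O₁₂) = 435.293 g/mol, so wt% Fe = 56.962/435.293 × 100 = 13.09%.
16.81 − 13.09 = 3.72 pp.

3.72 percentage points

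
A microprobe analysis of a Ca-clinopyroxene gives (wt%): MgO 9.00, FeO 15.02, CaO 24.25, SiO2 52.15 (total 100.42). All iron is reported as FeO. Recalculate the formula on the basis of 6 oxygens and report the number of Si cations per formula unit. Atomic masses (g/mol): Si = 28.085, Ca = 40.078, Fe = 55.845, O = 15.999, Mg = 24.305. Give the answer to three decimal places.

9.00 wt% MgO ÷ 40.304 g/mol = 0.22330 mol, giving 0.22330 Mg and 0.22330 O.
15.02 wt% FeO ÷ 71.844 g/mol = 0.20906 mol, giving 0.20906 Fe and 0.20906 O.
24.25 wt% CaO ÷ 56.077 g/mol = 0.43244 mol, giving 0.43244 Ca and 0.43244 O.
52.15 wt% SiO2 ÷ 60.083 g/mol = 0.86797 mol, giving 0.86797 Si and 1.73594 O.
Oxygen sums to 2.60074; scaling by 6/2.60074 = 2.30704 puts the formula on 6 O.
Si: 0.86797 × 2.30704 = 2.002 atoms per formula unit.

2.002 Si apfu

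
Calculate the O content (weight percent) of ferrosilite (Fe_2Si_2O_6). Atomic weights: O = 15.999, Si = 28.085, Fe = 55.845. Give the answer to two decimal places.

Formula mass = 2*55.845 + 2*28.085 + 6*15.999 = 263.854 g/mol, of which 95.994 g is O.
So O makes up 95.994/263.854 = 0.3638 of the mass, i.e. 36.38%.

36.38 weight percent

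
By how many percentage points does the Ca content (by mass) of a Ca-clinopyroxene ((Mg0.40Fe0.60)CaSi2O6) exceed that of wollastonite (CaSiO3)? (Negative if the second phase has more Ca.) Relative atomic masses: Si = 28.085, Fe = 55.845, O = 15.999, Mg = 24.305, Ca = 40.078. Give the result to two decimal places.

-17.48 percentage points

Ca in (Mg0.40Fe0.60)CaSi2O6: molar mass 235.471 g/mol; 1×40.078 = 40.078 g → 17.02 wt%.
Ca in CaSiO3: molar mass 116.160 g/mol; 1×40.078 = 40.078 g → 34.50 wt%.
Difference = 17.02 − 34.50 = -17.48 percentage points.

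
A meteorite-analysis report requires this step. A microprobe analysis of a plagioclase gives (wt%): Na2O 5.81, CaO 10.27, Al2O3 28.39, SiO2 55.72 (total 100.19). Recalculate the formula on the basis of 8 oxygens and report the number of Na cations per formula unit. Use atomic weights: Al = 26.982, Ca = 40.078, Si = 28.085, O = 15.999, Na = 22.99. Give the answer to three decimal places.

Na2O: 5.81/61.979 = 0.09374 mol → 0.18748 mol Na, 0.09374 mol O.
CaO: 10.27/56.077 = 0.18314 mol → 0.18314 mol Ca, 0.18314 mol O.
Al2O3: 28.39/101.961 = 0.27844 mol → 0.55688 mol Al, 0.83532 mol O.
SiO2: 55.72/60.083 = 0.92738 mol → 0.92738 mol Si, 1.85476 mol O.
Total oxygen = 2.96696 mol. Normalization factor = 8/2.96696 = 2.69636.
Na per 8 O = 0.18748 × 2.69636 = 0.506.

0.506 Na apfu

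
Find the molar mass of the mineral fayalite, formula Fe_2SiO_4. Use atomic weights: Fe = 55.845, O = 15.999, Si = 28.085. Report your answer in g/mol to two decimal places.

203.77 g/mol

The formula mass is the sum 2·55.845 + 1·28.085 + 4·15.999.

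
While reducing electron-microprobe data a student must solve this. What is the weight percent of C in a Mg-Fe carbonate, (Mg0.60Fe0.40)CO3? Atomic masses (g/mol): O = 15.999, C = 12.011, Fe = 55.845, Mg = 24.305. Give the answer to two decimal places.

12.39 wt%

M((Mg0.60Fe0.40)CO3) = 96.929 g/mol.
C contributes 1 × 12.011 = 12.011 g per mole.
12.011/96.929 = 0.1239 → 12.39%.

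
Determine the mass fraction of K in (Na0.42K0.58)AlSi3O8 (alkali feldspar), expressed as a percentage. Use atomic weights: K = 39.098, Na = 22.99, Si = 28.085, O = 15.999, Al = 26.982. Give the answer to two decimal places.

Formula mass = 0.42*22.99 + 0.58*39.098 + 1*26.982 + 3*28.085 + 8*15.999 = 271.562 g/mol, of which 22.677 g is K.
So K makes up 22.677/271.562 = 0.0835 of the mass, i.e. 8.35%.

8.35 weight percent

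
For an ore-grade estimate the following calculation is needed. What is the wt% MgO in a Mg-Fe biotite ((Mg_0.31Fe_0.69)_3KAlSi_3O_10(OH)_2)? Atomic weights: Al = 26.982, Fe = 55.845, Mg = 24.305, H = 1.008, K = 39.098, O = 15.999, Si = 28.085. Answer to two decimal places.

7.77 wt%

Formula mass = 482.542 g/mol.
0.93 Mg → 0.9300 mol MgO per formula unit; M(MgO) = 40.304, so MgO mass = 37.483 g.
37.483/482.542 × 100 = 7.77 wt%.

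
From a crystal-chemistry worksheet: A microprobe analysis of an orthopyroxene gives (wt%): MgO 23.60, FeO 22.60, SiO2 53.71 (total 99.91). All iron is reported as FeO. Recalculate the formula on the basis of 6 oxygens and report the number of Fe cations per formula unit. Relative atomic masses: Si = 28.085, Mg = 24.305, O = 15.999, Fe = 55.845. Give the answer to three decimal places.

23.60 wt% MgO ÷ 40.304 g/mol = 0.58555 mol, giving 0.58555 Mg and 0.58555 O.
22.60 wt% FeO ÷ 71.844 g/mol = 0.31457 mol, giving 0.31457 Fe and 0.31457 O.
53.71 wt% SiO2 ÷ 60.083 g/mol = 0.89393 mol, giving 0.89393 Si and 1.78786 O.
Oxygen sums to 2.68798; scaling by 6/2.68798 = 2.23216 puts the formula on 6 O.
Fe: 0.31457 × 2.23216 = 0.702 atoms per formula unit.

0.702 Fe apfu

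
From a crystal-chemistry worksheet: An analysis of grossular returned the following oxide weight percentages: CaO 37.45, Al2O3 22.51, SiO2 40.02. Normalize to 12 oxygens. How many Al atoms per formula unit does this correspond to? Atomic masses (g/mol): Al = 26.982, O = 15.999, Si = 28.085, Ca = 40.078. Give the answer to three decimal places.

1.990 Al apfu

37.45 wt% CaO ÷ 56.077 g/mol = 0.66783 mol, giving 0.66783 Ca and 0.66783 O.
22.51 wt% Al2O3 ÷ 101.961 g/mol = 0.22077 mol, giving 0.44154 Al and 0.66231 O.
40.02 wt% SiO2 ÷ 60.083 g/mol = 0.66608 mol, giving 0.66608 Si and 1.33216 O.
Oxygen sums to 2.66230; scaling by 12/2.66230 = 4.50738 puts the formula on 12 O.
Al: 0.44154 × 4.50738 = 1.990 atoms per formula unit.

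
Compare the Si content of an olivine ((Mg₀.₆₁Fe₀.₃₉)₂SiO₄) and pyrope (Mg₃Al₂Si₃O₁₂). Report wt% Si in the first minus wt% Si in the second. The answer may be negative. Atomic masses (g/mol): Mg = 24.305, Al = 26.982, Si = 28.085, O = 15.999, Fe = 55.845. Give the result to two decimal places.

-3.91 percentage points

M((Mg₀.₆₁Fe₀.₃₉)₂SiO₄) = 165.292 g/mol, so wt% Si = 28.085/165.292 × 100 = 16.99%.
M(Mg₃Al₂Si₃O₁₂) = 403.122 g/mol, so wt% Si = 84.255/403.122 × 100 = 20.90%.
16.99 − 20.90 = -3.91 pp.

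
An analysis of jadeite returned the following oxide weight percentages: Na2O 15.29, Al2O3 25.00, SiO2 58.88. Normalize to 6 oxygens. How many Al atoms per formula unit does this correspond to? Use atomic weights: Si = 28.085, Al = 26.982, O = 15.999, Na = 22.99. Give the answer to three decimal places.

1.000 Al apfu

Na2O: 15.29/61.979 = 0.24670 mol → 0.49340 mol Na, 0.24670 mol O.
Al2O3: 25.00/101.961 = 0.24519 mol → 0.49038 mol Al, 0.73557 mol O.
SiO2: 58.88/60.083 = 0.97998 mol → 0.97998 mol Si, 1.95996 mol O.
Total oxygen = 2.94223 mol. Normalization factor = 6/2.94223 = 2.03927.
Al per 6 O = 0.49038 × 2.03927 = 1.000.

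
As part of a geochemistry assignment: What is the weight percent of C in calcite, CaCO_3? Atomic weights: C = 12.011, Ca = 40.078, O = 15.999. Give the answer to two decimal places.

12.00 wt%

M(CaCO_3) = 100.086 g/mol.
C contributes 1 × 12.011 = 12.011 g per mole.
12.011/100.086 = 0.1200 → 12.00%.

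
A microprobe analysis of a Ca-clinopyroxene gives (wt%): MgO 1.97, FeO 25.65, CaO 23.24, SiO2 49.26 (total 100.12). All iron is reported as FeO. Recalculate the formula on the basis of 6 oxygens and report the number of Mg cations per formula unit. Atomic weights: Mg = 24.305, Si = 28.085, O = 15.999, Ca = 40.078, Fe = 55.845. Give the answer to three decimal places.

MgO (M=40.304): mol = 0.04888; Mg = 0.04888, O = 0.04888.
FeO (M=71.844): mol = 0.35702; Fe = 0.35702, O = 0.35702.
CaO (M=56.077): mol = 0.41443; Ca = 0.41443, O = 0.41443.
SiO2 (M=60.083): mol = 0.81987; Si = 0.81987, O = 1.63974.
ΣO = 2.46007; factor = 6/ΣO = 2.43895.
Mg apfu = 0.04888 × 2.43895 = 0.119.

0.119 Mg apfu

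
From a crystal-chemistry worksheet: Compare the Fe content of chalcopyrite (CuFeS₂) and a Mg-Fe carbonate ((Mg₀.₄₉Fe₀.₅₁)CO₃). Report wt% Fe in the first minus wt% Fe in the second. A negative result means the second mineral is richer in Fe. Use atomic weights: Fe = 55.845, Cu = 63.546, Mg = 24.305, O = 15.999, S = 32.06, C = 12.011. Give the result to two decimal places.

2.06 percentage points

M(CuFeS₂) = 183.511 g/mol, so wt% Fe = 55.845/183.511 × 100 = 30.43%.
M((Mg₀.₄₉Fe₀.₅₁)CO₃) = 100.398 g/mol, so wt% Fe = 28.481/100.398 × 100 = 28.37%.
30.43 − 28.37 = 2.06 pp.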